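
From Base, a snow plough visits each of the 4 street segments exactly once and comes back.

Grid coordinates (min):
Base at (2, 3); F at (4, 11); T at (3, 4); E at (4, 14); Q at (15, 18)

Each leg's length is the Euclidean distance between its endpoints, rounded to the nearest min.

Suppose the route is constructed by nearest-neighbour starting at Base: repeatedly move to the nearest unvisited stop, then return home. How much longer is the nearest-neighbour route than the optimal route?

From Base: T=1, F=8, E=11, Q=20 → choose T (1).
From T: F=7, E=10, Q=18 → choose F (7).
From F: E=3, Q=13 → choose E (3).
From E: Q=12 → choose Q (12).
NN route Base → T → F → E → Q → Base costs 43.
Optimal: Base → F → E → Q → T → Base costs 42 (by enumerating all 12 distinct tours).
Excess = 43 − 42 = 1.

The nearest-neighbour route is 1 min longer than optimal.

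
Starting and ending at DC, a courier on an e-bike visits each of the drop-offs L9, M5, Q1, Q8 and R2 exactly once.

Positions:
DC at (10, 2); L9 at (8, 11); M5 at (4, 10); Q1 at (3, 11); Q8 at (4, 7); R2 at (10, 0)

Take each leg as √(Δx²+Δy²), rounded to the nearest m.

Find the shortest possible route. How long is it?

With 5 stops there are 5!/2 = 60 distinct round trips (a route and its reverse cost the same).
DC-L9-M5-Q1-Q8-R2-DC: 9+4+1+4+9+2 = 29
DC-L9-M5-Q1-R2-Q8-DC: 9+4+1+13+9+8 = 44
DC-L9-M5-Q8-Q1-R2-DC: 9+4+3+4+13+2 = 35
DC-L9-M5-Q8-R2-Q1-DC: 9+4+3+9+13+11 = 49
DC-L9-M5-R2-Q1-Q8-DC: 9+4+12+13+4+8 = 50
DC-L9-M5-R2-Q8-Q1-DC: 9+4+12+9+4+11 = 49
DC-L9-Q1-M5-Q8-R2-DC: 9+5+1+3+9+2 = 29
DC-L9-Q1-M5-R2-Q8-DC: 9+5+1+12+9+8 = 44
DC-L9-Q1-Q8-M5-R2-DC: 9+5+4+3+12+2 = 35
DC-L9-Q1-Q8-R2-M5-DC: 9+5+4+9+12+10 = 49
DC-L9-Q1-R2-M5-Q8-DC: 9+5+13+12+3+8 = 50
DC-L9-Q1-R2-Q8-M5-DC: 9+5+13+9+3+10 = 49
DC-L9-Q8-M5-Q1-R2-DC: 9+6+3+1+13+2 = 34
DC-L9-Q8-M5-R2-Q1-DC: 9+6+3+12+13+11 = 54
… (46 more)
The minimum is 29.
One optimal route: DC → L9 → M5 → Q1 → Q8 → R2 → DC (or its reverse).

Minimum total distance: 29 m.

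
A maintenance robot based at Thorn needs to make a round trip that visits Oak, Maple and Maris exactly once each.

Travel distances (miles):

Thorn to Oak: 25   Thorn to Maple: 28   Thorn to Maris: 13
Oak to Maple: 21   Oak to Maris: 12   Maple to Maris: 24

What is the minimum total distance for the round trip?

Minimum total distance: 74 miles.

With 3 stops there are 3!/2 = 3 distinct round trips (a route and its reverse cost the same).
Thorn-Oak-Maple-Maris-Thorn: 25+21+24+13 = 83
Thorn-Oak-Maris-Maple-Thorn: 25+12+24+28 = 89
Thorn-Maple-Oak-Maris-Thorn: 28+21+12+13 = 74
The minimum is 74.
One optimal route: Thorn → Maple → Oak → Maris → Thorn (or its reverse).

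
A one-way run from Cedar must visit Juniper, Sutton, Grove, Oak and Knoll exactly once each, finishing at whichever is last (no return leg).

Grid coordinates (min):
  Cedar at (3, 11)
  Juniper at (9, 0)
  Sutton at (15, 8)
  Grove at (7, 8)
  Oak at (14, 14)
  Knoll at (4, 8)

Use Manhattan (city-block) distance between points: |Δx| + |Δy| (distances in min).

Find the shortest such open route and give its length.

Shortest open route: 38 min.

There are 5! = 120 possible orderings.
Cedar → Juniper → Sutton → Grove → Oak → Knoll: 17+14+8+13+16 = 68
Cedar → Juniper → Sutton → Grove → Knoll → Oak: 17+14+8+3+16 = 58
Cedar → Juniper → Sutton → Oak → Grove → Knoll: 17+14+7+13+3 = 54
Cedar → Juniper → Sutton → Oak → Knoll → Grove: 17+14+7+16+3 = 57
Cedar → Juniper → Sutton → Knoll → Grove → Oak: 17+14+11+3+13 = 58
Cedar → Juniper → Sutton → Knoll → Oak → Grove: 17+14+11+16+13 = 71
Cedar → Juniper → Grove → Sutton → Oak → Knoll: 17+10+8+7+16 = 58
Cedar → Juniper → Grove → Sutton → Knoll → Oak: 17+10+8+11+16 = 62
Cedar → Juniper → Grove → Oak → Sutton → Knoll: 17+10+13+7+11 = 58
Cedar → Juniper → Grove → Oak → Knoll → Sutton: 17+10+13+16+11 = 67
Cedar → Juniper → Grove → Knoll → Sutton → Oak: 17+10+3+11+7 = 48
Cedar → Juniper → Grove → Knoll → Oak → Sutton: 17+10+3+16+7 = 53
Cedar → Juniper → Oak → Sutton → Grove → Knoll: 17+19+7+8+3 = 54
Cedar → Juniper → Oak → Sutton → Knoll → Grove: 17+19+7+11+3 = 57
… (106 more)
Cedar → Knoll → Grove → Juniper → Sutton → Oak: 4+3+10+14+7 = 38  ← best
The minimum is 38.
One shortest path: Cedar → Knoll → Grove → Juniper → Sutton → Oak.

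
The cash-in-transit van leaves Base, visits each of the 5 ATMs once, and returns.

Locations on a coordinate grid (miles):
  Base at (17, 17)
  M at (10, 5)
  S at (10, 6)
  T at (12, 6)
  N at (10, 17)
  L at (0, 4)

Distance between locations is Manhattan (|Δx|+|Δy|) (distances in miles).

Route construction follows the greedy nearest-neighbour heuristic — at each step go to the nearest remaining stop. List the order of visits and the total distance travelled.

Base → [N:7 / T:16 / S:18 / M:19 / L:30] → N (7)
N → [S:11 / M:12 / T:13 / L:23] → S (11)
S → [M:1 / T:2 / L:12] → M (1)
M → [T:3 / L:11] → T (3)
T → [L:14] → L (14)
Return L→Base: 30.
Total = 7 + 11 + 1 + 3 + 14 + 30 = 66.

Total distance 66 miles via the nearest-neighbour route Base → N → S → M → T → L → Base.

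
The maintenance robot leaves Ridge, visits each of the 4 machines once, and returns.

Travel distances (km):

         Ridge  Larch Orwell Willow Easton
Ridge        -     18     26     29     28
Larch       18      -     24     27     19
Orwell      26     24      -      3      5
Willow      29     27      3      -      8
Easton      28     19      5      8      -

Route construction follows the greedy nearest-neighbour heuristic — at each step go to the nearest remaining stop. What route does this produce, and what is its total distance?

Nearest-neighbour total = 74 km; route Ridge → Larch → Easton → Orwell → Willow → Ridge.

At Ridge the remaining stops are Larch 18, Orwell 26, Easton 28, Willow 29; go to Larch.
At Larch the remaining stops are Easton 19, Orwell 24, Willow 27; go to Easton.
At Easton the remaining stops are Orwell 5, Willow 8; go to Orwell.
At Orwell the remaining stops are Willow 3; go to Willow.
Return Willow→Ridge: 29.
Total = 18 + 19 + 5 + 3 + 29 = 74.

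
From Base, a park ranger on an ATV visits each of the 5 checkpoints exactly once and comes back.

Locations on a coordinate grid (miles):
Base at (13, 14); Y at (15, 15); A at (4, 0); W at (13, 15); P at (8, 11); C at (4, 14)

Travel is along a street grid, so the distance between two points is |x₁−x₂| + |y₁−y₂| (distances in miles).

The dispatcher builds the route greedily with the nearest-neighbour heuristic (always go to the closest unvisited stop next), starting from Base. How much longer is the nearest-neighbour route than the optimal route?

Base: W=1, Y=3, P=8, C=9, A=23 ⇒ W
W: Y=2, P=9, C=10, A=24 ⇒ Y
Y: P=11, C=12, A=26 ⇒ P
P: C=7, A=15 ⇒ C
C: A=14 ⇒ A
NN route Base → W → Y → P → C → A → Base costs 58.
Optimal: Base → Y → W → P → A → C → Base costs 52 (by enumerating all 60 distinct tours).
Excess = 58 − 52 = 6.

The nearest-neighbour route is 6 miles longer than optimal.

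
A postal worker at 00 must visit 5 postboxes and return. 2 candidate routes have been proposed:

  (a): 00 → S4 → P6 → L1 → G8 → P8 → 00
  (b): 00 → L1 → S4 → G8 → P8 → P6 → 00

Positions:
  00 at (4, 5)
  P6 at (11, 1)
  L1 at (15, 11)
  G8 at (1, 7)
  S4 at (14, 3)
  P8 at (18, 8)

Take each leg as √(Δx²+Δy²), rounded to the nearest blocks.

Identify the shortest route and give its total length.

(a): 10 + 4 + 11 + 15 + 17 + 14 = 71
(b): 13 + 8 + 14 + 17 + 10 + 8 = 70

Shortest is (b), total 70 blocks.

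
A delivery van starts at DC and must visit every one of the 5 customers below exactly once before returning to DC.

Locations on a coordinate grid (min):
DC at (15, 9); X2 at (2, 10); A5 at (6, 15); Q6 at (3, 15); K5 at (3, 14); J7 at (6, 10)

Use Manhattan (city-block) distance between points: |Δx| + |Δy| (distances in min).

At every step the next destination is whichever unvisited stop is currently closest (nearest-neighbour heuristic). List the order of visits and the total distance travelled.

From DC: distances to unvisited — J7=10, X2=14, A5=15, K5=17, Q6=18. Nearest is J7 (10).
From J7: distances to unvisited — X2=4, A5=5, K5=7, Q6=8. Nearest is X2 (4).
From X2: distances to unvisited — K5=5, Q6=6, A5=9. Nearest is K5 (5).
From K5: distances to unvisited — Q6=1, A5=4. Nearest is Q6 (1).
From Q6: distances to unvisited — A5=3. Nearest is A5 (3).
Return A5→DC: 15.
Total = 10 + 4 + 5 + 1 + 3 + 15 = 38.

Total distance 38 min via the nearest-neighbour route DC → J7 → X2 → K5 → Q6 → A5 → DC.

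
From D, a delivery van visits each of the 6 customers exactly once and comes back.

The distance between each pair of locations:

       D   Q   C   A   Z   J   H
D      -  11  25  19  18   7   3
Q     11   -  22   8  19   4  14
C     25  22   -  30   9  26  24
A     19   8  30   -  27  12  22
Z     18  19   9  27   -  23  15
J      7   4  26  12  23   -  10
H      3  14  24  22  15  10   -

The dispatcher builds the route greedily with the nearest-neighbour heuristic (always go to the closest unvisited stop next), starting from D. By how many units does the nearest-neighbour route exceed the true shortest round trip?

10 longer than the optimal tour.

From D: H=3, J=7, Q=11, Z=18, A=19, C=25 → choose H (3).
From H: J=10, Q=14, Z=15, A=22, C=24 → choose J (10).
From J: Q=4, A=12, Z=23, C=26 → choose Q (4).
From Q: A=8, Z=19, C=22 → choose A (8).
From A: Z=27, C=30 → choose Z (27).
From Z: C=9 → choose C (9).
NN route D → H → J → Q → A → Z → C → D costs 86.
Optimal: D → J → Q → A → C → Z → H → D costs 76 (by enumerating all 360 distinct tours).
Excess = 86 − 76 = 10.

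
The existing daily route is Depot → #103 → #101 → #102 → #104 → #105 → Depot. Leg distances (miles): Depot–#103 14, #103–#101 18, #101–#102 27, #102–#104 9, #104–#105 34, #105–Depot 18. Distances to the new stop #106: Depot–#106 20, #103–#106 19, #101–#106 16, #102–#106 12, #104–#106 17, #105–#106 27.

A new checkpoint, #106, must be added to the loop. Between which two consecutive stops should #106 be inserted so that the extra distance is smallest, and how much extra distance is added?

Insertion cost between consecutive stops i–j is d(i,#106) + d(#106,j) − d(i,j):
  between Depot and #103: 20 + 19 − 14 = 25
  between #103 and #101: 19 + 16 − 18 = 17
  between #101 and #102: 16 + 12 − 27 = 1
  between #102 and #104: 12 + 17 − 9 = 20
  between #104 and #105: 17 + 27 − 34 = 10
  between #105 and Depot: 27 + 20 − 18 = 29
Cheapest insertion is between #101 and #102, adding 1.
New total = 120 + 1 = 121.

Minimum extra distance: 1 miles, inserting #106 between #101 and #102.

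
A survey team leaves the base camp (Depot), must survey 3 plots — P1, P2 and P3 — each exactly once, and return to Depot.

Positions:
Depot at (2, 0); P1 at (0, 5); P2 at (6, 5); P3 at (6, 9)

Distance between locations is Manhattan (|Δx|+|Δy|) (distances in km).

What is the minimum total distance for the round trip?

With 3 stops there are 3!/2 = 3 distinct round trips (a route and its reverse cost the same).
Depot → P1 → P2 → P3 → Depot: 7+6+4+13 = 30
Depot → P1 → P3 → P2 → Depot: 7+10+4+9 = 30
Depot → P2 → P1 → P3 → Depot: 9+6+10+13 = 38
The minimum is 30.
One optimal route: Depot → P1 → P2 → P3 → Depot (or its reverse).

Minimum total distance: 30 km.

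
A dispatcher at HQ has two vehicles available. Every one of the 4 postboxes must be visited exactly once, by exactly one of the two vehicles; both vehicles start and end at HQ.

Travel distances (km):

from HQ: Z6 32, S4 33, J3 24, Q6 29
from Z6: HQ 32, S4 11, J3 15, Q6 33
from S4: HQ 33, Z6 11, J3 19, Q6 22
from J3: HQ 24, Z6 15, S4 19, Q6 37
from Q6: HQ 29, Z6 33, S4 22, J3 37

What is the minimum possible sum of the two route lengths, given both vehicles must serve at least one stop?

Try each way of splitting the stops between the two vehicles (each non-empty) and, for each split, find the best tour for each vehicle:
  {Z6} + {S4, J3, Q6}: 64 + 94 = 158
  {S4} + {Z6, J3, Q6}: 66 + 101 = 167
  {Z6, S4} + {J3, Q6}: 76 + 90 = 166
  {J3} + {Z6, S4, Q6}: 48 + 94 = 142
  {Z6, J3} + {S4, Q6}: 71 + 84 = 155
  {S4, J3} + {Z6, Q6}: 76 + 94 = 170
  … (7 splits in total)
  {Z6, S4, J3} + {Q6}: 83 + 58 = 141  ← best
Best: vehicle 1 HQ → S4 → Z6 → J3 → HQ = 83; vehicle 2 HQ → Q6 → HQ = 58; combined 141.

Minimum combined distance: 141 km.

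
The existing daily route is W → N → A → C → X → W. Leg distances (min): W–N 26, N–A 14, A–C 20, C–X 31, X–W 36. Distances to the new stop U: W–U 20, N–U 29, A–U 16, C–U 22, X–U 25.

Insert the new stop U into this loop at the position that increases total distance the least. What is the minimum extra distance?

+9 min — insert U between X and W.

Insertion cost between consecutive stops i–j is d(i,U) + d(U,j) − d(i,j):
  between W and N: 20 + 29 − 26 = 23
  between N and A: 29 + 16 − 14 = 31
  between A and C: 16 + 22 − 20 = 18
  between C and X: 22 + 25 − 31 = 16
  between X and W: 25 + 20 − 36 = 9
Cheapest insertion is between X and W, adding 9.
New total = 127 + 9 = 136.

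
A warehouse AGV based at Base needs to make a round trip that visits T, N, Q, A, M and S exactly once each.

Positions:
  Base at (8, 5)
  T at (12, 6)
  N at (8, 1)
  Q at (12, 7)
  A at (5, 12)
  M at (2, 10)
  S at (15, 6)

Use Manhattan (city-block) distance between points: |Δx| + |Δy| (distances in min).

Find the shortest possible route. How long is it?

There are 360 distinct closed tours to check (reversals are equivalent).
Base→T→N→Q→A→M→S→Base: 5+9+10+12+5+17+8 = 66
Base→T→N→Q→A→S→M→Base: 5+9+10+12+16+17+11 = 80
Base→T→N→Q→M→A→S→Base: 5+9+10+13+5+16+8 = 66
Base→T→N→Q→M→S→A→Base: 5+9+10+13+17+16+10 = 80
Base→T→N→Q→S→A→M→Base: 5+9+10+4+16+5+11 = 60
Base→T→N→Q→S→M→A→Base: 5+9+10+4+17+5+10 = 60
Base→T→N→A→Q→M→S→Base: 5+9+14+12+13+17+8 = 78
Base→T→N→A→Q→S→M→Base: 5+9+14+12+4+17+11 = 72
… (352 more)
Base→T→S→Q→A→M→N→Base: 5+3+4+12+5+15+4 = 48  ← best
The minimum is 48.
One optimal route: Base → T → S → Q → A → M → N → Base (or its reverse).

48 min — the shortest possible round trip.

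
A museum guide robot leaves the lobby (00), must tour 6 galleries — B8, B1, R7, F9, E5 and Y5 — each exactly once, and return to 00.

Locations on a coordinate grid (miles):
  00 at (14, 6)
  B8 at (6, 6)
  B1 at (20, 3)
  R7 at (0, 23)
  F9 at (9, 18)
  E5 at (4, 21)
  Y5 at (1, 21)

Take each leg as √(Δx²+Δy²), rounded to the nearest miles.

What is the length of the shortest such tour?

62 miles — the shortest possible round trip.

There are 360 distinct closed tours to check (reversals are equivalent).
00 - B8 - B1 - R7 - F9 - E5 - Y5 - 00: 8+14+28+10+6+3+20 = 89
00 - B8 - B1 - R7 - F9 - Y5 - E5 - 00: 8+14+28+10+9+3+18 = 90
00 - B8 - B1 - R7 - E5 - F9 - Y5 - 00: 8+14+28+4+6+9+20 = 89
00 - B8 - B1 - R7 - E5 - Y5 - F9 - 00: 8+14+28+4+3+9+13 = 79
00 - B8 - B1 - R7 - Y5 - F9 - E5 - 00: 8+14+28+2+9+6+18 = 85
00 - B8 - B1 - R7 - Y5 - E5 - F9 - 00: 8+14+28+2+3+6+13 = 74
00 - B8 - B1 - F9 - R7 - E5 - Y5 - 00: 8+14+19+10+4+3+20 = 78
00 - B8 - B1 - F9 - R7 - Y5 - E5 - 00: 8+14+19+10+2+3+18 = 74
… (352 more)
00 - B8 - Y5 - R7 - E5 - F9 - B1 - 00: 8+16+2+4+6+19+7 = 62  ← best
The minimum is 62.
One optimal route: 00 → B8 → Y5 → R7 → E5 → F9 → B1 → 00 (or its reverse).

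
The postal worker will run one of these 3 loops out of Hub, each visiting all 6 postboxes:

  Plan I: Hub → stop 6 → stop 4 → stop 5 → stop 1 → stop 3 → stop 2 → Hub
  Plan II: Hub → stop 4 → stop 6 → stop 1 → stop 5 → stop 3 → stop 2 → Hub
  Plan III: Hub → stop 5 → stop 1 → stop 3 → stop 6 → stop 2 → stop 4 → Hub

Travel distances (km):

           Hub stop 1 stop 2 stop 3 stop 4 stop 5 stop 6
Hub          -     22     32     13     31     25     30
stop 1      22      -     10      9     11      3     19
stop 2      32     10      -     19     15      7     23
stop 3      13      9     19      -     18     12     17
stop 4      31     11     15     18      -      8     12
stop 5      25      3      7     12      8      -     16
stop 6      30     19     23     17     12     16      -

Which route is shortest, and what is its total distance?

Shortest is Plan I, total 113 km.

Plan I: 30 + 12 + 8 + 3 + 9 + 19 + 32 = 113
Plan II: 31 + 12 + 19 + 3 + 12 + 19 + 32 = 128
Plan III: 25 + 3 + 9 + 17 + 23 + 15 + 31 = 123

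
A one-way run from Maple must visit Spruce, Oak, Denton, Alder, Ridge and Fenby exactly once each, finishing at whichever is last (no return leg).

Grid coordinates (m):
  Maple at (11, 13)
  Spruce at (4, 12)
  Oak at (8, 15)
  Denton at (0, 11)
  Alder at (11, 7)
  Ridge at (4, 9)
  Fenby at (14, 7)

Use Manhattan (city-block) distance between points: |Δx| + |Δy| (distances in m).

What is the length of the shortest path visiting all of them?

35 m — the minimum one-way total.

There are 6! = 720 possible orderings.
Maple - Spruce - Oak - Denton - Alder - Ridge - Fenby: 8+7+12+15+9+12 = 63
Maple - Spruce - Oak - Denton - Alder - Fenby - Ridge: 8+7+12+15+3+12 = 57
Maple - Spruce - Oak - Denton - Ridge - Alder - Fenby: 8+7+12+6+9+3 = 45
Maple - Spruce - Oak - Denton - Ridge - Fenby - Alder: 8+7+12+6+12+3 = 48
Maple - Spruce - Oak - Denton - Fenby - Alder - Ridge: 8+7+12+18+3+9 = 57
Maple - Spruce - Oak - Denton - Fenby - Ridge - Alder: 8+7+12+18+12+9 = 66
Maple - Spruce - Oak - Alder - Denton - Ridge - Fenby: 8+7+11+15+6+12 = 59
Maple - Spruce - Oak - Alder - Denton - Fenby - Ridge: 8+7+11+15+18+12 = 71
… (712 more)
Maple - Oak - Spruce - Denton - Ridge - Alder - Fenby: 5+7+5+6+9+3 = 35  ← best
The minimum is 35.
One shortest path: Maple → Oak → Spruce → Denton → Ridge → Alder → Fenby.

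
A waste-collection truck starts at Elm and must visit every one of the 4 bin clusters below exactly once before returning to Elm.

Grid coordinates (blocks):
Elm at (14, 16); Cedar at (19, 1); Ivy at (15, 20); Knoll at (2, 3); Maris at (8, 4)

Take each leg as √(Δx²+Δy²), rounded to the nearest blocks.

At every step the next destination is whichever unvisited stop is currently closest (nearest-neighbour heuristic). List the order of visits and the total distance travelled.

From Elm: distances to unvisited — Ivy=4, Maris=13, Cedar=16, Knoll=18. Nearest is Ivy (4).
From Ivy: distances to unvisited — Maris=17, Cedar=19, Knoll=21. Nearest is Maris (17).
From Maris: distances to unvisited — Knoll=6, Cedar=11. Nearest is Knoll (6).
From Knoll: distances to unvisited — Cedar=17. Nearest is Cedar (17).
Return Cedar→Elm: 16.
Total = 4 + 17 + 6 + 17 + 16 = 60.

60 blocks along Elm → Ivy → Maris → Knoll → Cedar → Elm.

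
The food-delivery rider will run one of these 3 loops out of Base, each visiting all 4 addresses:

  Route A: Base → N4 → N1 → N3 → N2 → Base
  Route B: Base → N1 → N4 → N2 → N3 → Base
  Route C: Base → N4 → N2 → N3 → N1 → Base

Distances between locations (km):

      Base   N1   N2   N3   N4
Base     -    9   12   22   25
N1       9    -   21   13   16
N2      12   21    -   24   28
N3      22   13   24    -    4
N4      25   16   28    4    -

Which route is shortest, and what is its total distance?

Route A: 25 + 16 + 13 + 24 + 12 = 90
Route B: 9 + 16 + 28 + 24 + 22 = 99
Route C: 25 + 28 + 24 + 13 + 9 = 99

90 km — Route A is the shortest.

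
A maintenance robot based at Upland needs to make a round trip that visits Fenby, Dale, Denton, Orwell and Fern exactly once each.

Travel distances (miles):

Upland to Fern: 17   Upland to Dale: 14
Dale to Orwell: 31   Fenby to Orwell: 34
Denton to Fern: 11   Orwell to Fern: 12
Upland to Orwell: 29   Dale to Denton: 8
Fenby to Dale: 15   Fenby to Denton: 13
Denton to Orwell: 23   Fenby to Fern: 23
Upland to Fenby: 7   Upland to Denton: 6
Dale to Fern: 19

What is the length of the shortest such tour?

There are 60 distinct closed tours to check (reversals are equivalent).
Upland - Fenby - Dale - Denton - Orwell - Fern - Upland: 7+15+8+23+12+17 = 82
Upland - Fenby - Dale - Denton - Fern - Orwell - Upland: 7+15+8+11+12+29 = 82
Upland - Fenby - Dale - Orwell - Denton - Fern - Upland: 7+15+31+23+11+17 = 104
Upland - Fenby - Dale - Orwell - Fern - Denton - Upland: 7+15+31+12+11+6 = 82
Upland - Fenby - Dale - Fern - Denton - Orwell - Upland: 7+15+19+11+23+29 = 104
Upland - Fenby - Dale - Fern - Orwell - Denton - Upland: 7+15+19+12+23+6 = 82
Upland - Fenby - Denton - Dale - Orwell - Fern - Upland: 7+13+8+31+12+17 = 88
Upland - Fenby - Denton - Dale - Fern - Orwell - Upland: 7+13+8+19+12+29 = 88
Upland - Fenby - Denton - Orwell - Dale - Fern - Upland: 7+13+23+31+19+17 = 110
Upland - Fenby - Denton - Orwell - Fern - Dale - Upland: 7+13+23+12+19+14 = 88
Upland - Fenby - Denton - Fern - Dale - Orwell - Upland: 7+13+11+19+31+29 = 110
Upland - Fenby - Denton - Fern - Orwell - Dale - Upland: 7+13+11+12+31+14 = 88
Upland - Fenby - Orwell - Dale - Denton - Fern - Upland: 7+34+31+8+11+17 = 108
Upland - Fenby - Orwell - Dale - Fern - Denton - Upland: 7+34+31+19+11+6 = 108
… (46 more)
The minimum is 82.
One optimal route: Upland → Fenby → Dale → Denton → Orwell → Fern → Upland (or its reverse).

Shortest round trip = 82 miles.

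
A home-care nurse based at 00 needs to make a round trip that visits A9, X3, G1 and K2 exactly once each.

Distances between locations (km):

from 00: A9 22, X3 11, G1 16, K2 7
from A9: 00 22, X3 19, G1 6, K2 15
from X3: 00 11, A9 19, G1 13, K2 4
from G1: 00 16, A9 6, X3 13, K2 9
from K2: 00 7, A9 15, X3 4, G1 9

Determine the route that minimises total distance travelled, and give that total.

With 4 stops there are 4!/2 = 12 distinct round trips (a route and its reverse cost the same).
00-A9-X3-G1-K2-00: 22+19+13+9+7 = 70
00-A9-X3-K2-G1-00: 22+19+4+9+16 = 70
00-A9-G1-X3-K2-00: 22+6+13+4+7 = 52
00-A9-G1-K2-X3-00: 22+6+9+4+11 = 52
00-A9-K2-X3-G1-00: 22+15+4+13+16 = 70
00-A9-K2-G1-X3-00: 22+15+9+13+11 = 70
00-X3-A9-G1-K2-00: 11+19+6+9+7 = 52
00-X3-A9-K2-G1-00: 11+19+15+9+16 = 70
00-X3-G1-A9-K2-00: 11+13+6+15+7 = 52
00-X3-K2-A9-G1-00: 11+4+15+6+16 = 52
00-G1-A9-X3-K2-00: 16+6+19+4+7 = 52
00-G1-X3-A9-K2-00: 16+13+19+15+7 = 70
The minimum is 52.
One optimal route: 00 → A9 → G1 → X3 → K2 → 00 (or its reverse).

Shortest round trip = 52 km.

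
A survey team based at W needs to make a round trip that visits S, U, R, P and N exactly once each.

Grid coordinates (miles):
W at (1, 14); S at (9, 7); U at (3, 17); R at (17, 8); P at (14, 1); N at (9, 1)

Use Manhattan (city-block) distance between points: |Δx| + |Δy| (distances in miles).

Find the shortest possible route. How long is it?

Minimum total distance: 64 miles.

There are 60 distinct closed tours to check (reversals are equivalent).
W-S-U-R-P-N-W: 15+16+23+10+5+21 = 90
W-S-U-R-N-P-W: 15+16+23+15+5+26 = 100
W-S-U-P-R-N-W: 15+16+27+10+15+21 = 104
W-S-U-P-N-R-W: 15+16+27+5+15+22 = 100
W-S-U-N-R-P-W: 15+16+22+15+10+26 = 104
W-S-U-N-P-R-W: 15+16+22+5+10+22 = 90
W-S-R-U-P-N-W: 15+9+23+27+5+21 = 100
W-S-R-U-N-P-W: 15+9+23+22+5+26 = 100
W-S-R-P-U-N-W: 15+9+10+27+22+21 = 104
W-S-R-P-N-U-W: 15+9+10+5+22+5 = 66
W-S-R-N-U-P-W: 15+9+15+22+27+26 = 114
W-S-R-N-P-U-W: 15+9+15+5+27+5 = 76
W-S-P-U-R-N-W: 15+11+27+23+15+21 = 112
W-S-P-U-N-R-W: 15+11+27+22+15+22 = 112
… (46 more)
W-S-N-P-R-U-W: 15+6+5+10+23+5 = 64  ← best
The minimum is 64.
One optimal route: W → S → N → P → R → U → W (or its reverse).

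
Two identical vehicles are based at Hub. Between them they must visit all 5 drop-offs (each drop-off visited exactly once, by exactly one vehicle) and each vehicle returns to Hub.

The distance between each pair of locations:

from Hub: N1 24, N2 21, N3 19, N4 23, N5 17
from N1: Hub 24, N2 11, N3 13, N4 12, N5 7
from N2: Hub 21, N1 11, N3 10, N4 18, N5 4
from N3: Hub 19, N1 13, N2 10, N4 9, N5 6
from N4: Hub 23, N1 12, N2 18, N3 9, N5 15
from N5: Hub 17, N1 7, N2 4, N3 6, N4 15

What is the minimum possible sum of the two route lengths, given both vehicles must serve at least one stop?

Minimum combined distance: 105.

Check every non-empty split of the stops between the two vehicles; for each half take its own optimal tour:
  {N1} + {N2, N3, N4, N5}: 48 + 63 = 111
  {N2} + {N1, N3, N4, N5}: 42 + 64 = 106
  {N1, N2} + {N3, N4, N5}: 56 + 55 = 111
  {N3} + {N1, N2, N4, N5}: 38 + 67 = 105
  {N1, N3} + {N2, N4, N5}: 56 + 62 = 118
  {N2, N3} + {N1, N4, N5}: 50 + 59 = 109
  … (15 splits in total)
Best: vehicle 1 Hub → N3 → Hub = 38; vehicle 2 Hub → N2 → N5 → N1 → N4 → Hub = 67; combined 105.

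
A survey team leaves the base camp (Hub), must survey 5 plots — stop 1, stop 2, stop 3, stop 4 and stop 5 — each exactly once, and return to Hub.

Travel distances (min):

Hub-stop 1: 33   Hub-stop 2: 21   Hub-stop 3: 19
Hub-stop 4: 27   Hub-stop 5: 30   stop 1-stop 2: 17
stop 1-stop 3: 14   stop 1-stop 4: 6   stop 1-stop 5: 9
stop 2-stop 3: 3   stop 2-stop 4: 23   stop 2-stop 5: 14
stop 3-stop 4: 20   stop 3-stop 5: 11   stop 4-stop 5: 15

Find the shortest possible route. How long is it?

Hub→stop 1→stop 2→stop 3→stop 4→stop 5→Hub: 33+17+3+20+15+30 = 118
Hub→stop 1→stop 2→stop 3→stop 5→stop 4→Hub: 33+17+3+11+15+27 = 106
Hub→stop 1→stop 2→stop 4→stop 3→stop 5→Hub: 33+17+23+20+11+30 = 134
Hub→stop 1→stop 2→stop 4→stop 5→stop 3→Hub: 33+17+23+15+11+19 = 118
Hub→stop 1→stop 2→stop 5→stop 3→stop 4→Hub: 33+17+14+11+20+27 = 122
Hub→stop 1→stop 2→stop 5→stop 4→stop 3→Hub: 33+17+14+15+20+19 = 118
Hub→stop 1→stop 3→stop 2→stop 4→stop 5→Hub: 33+14+3+23+15+30 = 118
Hub→stop 1→stop 3→stop 2→stop 5→stop 4→Hub: 33+14+3+14+15+27 = 106
Hub→stop 1→stop 3→stop 4→stop 2→stop 5→Hub: 33+14+20+23+14+30 = 134
Hub→stop 1→stop 3→stop 4→stop 5→stop 2→Hub: 33+14+20+15+14+21 = 117
Hub→stop 1→stop 3→stop 5→stop 2→stop 4→Hub: 33+14+11+14+23+27 = 122
Hub→stop 1→stop 3→stop 5→stop 4→stop 2→Hub: 33+14+11+15+23+21 = 117
Hub→stop 1→stop 4→stop 2→stop 3→stop 5→Hub: 33+6+23+3+11+30 = 106
Hub→stop 1→stop 4→stop 2→stop 5→stop 3→Hub: 33+6+23+14+11+19 = 106
… (46 more)
Hub→stop 2→stop 3→stop 5→stop 1→stop 4→Hub: 21+3+11+9+6+27 = 77  ← best
The minimum is 77.
One optimal route: Hub → stop 2 → stop 3 → stop 5 → stop 1 → stop 4 → Hub (or its reverse).

77 min — the shortest possible round trip.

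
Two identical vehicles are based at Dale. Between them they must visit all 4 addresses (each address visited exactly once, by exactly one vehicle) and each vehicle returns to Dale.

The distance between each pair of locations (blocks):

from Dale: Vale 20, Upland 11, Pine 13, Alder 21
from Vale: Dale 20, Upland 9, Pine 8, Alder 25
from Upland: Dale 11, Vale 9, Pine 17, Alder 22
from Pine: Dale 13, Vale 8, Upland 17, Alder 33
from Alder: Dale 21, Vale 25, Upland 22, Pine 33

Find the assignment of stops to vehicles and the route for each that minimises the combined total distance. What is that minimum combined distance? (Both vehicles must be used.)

83 blocks — the smallest possible combined total.

Try each way of splitting the stops between the two vehicles (each non-empty) and, for each split, find the best tour for each vehicle:
  {Vale} + {Upland, Pine, Alder}: 40 + 73 = 113
  {Upland} + {Vale, Pine, Alder}: 22 + 67 = 89
  {Vale, Upland} + {Pine, Alder}: 40 + 67 = 107
  {Pine} + {Vale, Upland, Alder}: 26 + 66 = 92
  {Vale, Pine} + {Upland, Alder}: 41 + 54 = 95
  {Upland, Pine} + {Vale, Alder}: 41 + 66 = 107
  … (7 splits in total)
  {Vale, Upland, Pine} + {Alder}: 41 + 42 = 83  ← best
Best: vehicle 1 Dale → Upland → Vale → Pine → Dale = 41; vehicle 2 Dale → Alder → Dale = 42; combined 83.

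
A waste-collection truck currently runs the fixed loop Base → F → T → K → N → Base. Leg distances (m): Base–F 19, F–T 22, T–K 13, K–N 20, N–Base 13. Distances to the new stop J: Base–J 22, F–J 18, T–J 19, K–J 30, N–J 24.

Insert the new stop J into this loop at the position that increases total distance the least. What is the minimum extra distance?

+15 m — insert J between F and T.

Insertion cost between consecutive stops i–j is d(i,J) + d(J,j) − d(i,j):
  between Base and F: 22 + 18 − 19 = 21
  between F and T: 18 + 19 − 22 = 15
  between T and K: 19 + 30 − 13 = 36
  between K and N: 30 + 24 − 20 = 34
  between N and Base: 24 + 22 − 13 = 33
Cheapest insertion is between F and T, adding 15.
New total = 87 + 15 = 102.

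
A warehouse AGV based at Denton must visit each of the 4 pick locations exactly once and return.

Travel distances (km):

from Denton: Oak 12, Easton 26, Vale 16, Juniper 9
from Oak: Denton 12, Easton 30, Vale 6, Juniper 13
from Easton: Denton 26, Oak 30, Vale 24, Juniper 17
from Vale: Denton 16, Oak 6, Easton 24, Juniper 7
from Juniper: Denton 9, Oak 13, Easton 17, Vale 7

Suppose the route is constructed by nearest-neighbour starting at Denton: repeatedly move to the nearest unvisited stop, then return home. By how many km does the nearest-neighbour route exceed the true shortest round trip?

Denton: Juniper=9, Oak=12, Vale=16, Easton=26 ⇒ Juniper
Juniper: Vale=7, Oak=13, Easton=17 ⇒ Vale
Vale: Oak=6, Easton=24 ⇒ Oak
Oak: Easton=30 ⇒ Easton
NN route Denton → Juniper → Vale → Oak → Easton → Denton costs 78.
Optimal: Denton → Oak → Vale → Easton → Juniper → Denton costs 68 (by enumerating all 12 distinct tours).
Excess = 78 − 68 = 10.

10 km longer than the optimal tour.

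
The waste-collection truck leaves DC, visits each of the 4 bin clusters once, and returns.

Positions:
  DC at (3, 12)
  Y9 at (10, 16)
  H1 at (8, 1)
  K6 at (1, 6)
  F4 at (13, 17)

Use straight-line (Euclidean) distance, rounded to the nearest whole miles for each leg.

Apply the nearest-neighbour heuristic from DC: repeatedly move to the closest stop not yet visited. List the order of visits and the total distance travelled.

Nearest-neighbour total = 44 miles; route DC → K6 → H1 → Y9 → F4 → DC.

From DC: distances to unvisited — K6=6, Y9=8, F4=11, H1=12. Nearest is K6 (6).
From K6: distances to unvisited — H1=9, Y9=13, F4=16. Nearest is H1 (9).
From H1: distances to unvisited — Y9=15, F4=17. Nearest is Y9 (15).
From Y9: distances to unvisited — F4=3. Nearest is F4 (3).
Return F4→DC: 11.
Total = 6 + 9 + 15 + 3 + 11 = 44.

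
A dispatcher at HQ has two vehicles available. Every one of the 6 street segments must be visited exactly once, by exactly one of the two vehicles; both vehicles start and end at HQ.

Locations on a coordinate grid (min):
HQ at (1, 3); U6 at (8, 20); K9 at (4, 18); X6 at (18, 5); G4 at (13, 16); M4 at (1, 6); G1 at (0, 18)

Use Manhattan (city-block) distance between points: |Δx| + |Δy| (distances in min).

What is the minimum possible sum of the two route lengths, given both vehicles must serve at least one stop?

There are 2^5 − 1 = 31 ways to divide the 6 stops into two non-empty groups. For each, the best each vehicle can do is its own shortest tour through its group:
  {U6} + {K9, X6, G4, M4, G1}: 48 + 66 = 114
  {K9} + {U6, X6, G4, M4, G1}: 36 + 70 = 106
  {U6, K9} + {X6, G4, M4, G1}: 48 + 66 = 114
  {X6} + {U6, K9, G4, M4, G1}: 38 + 60 = 98
  {U6, X6} + {K9, G4, M4, G1}: 68 + 56 = 124
  {K9, X6} + {U6, G4, M4, G1}: 64 + 60 = 124
  … (31 splits in total)
  {M4} + {U6, K9, X6, G4, G1}: 6 + 70 = 76  ← best
Best: vehicle 1 HQ → M4 → HQ = 6; vehicle 2 HQ → X6 → G4 → U6 → K9 → G1 → HQ = 70; combined 76.

76 min — the smallest possible combined total.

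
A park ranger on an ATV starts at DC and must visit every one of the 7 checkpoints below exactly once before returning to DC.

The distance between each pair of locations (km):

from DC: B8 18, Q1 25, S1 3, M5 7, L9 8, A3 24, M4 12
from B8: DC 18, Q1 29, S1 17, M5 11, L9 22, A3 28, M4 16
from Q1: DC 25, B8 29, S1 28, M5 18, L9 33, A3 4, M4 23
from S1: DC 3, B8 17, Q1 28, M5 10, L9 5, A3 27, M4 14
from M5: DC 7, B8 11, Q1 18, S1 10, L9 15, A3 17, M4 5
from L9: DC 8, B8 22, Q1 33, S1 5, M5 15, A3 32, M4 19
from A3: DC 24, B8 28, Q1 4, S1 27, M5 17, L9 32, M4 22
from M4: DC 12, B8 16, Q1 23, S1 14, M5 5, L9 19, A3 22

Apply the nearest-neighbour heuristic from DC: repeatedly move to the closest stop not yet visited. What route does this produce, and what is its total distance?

101 km along DC → S1 → L9 → M5 → M4 → B8 → A3 → Q1 → DC.

From DC: distances to unvisited — S1=3, M5=7, L9=8, M4=12, B8=18, A3=24, Q1=25. Nearest is S1 (3).
From S1: distances to unvisited — L9=5, M5=10, M4=14, B8=17, A3=27, Q1=28. Nearest is L9 (5).
From L9: distances to unvisited — M5=15, M4=19, B8=22, A3=32, Q1=33. Nearest is M5 (15).
From M5: distances to unvisited — M4=5, B8=11, A3=17, Q1=18. Nearest is M4 (5).
From M4: distances to unvisited — B8=16, A3=22, Q1=23. Nearest is B8 (16).
From B8: distances to unvisited — A3=28, Q1=29. Nearest is A3 (28).
From A3: distances to unvisited — Q1=4. Nearest is Q1 (4).
Return Q1→DC: 25.
Total = 3 + 5 + 15 + 5 + 16 + 28 + 4 + 25 = 101.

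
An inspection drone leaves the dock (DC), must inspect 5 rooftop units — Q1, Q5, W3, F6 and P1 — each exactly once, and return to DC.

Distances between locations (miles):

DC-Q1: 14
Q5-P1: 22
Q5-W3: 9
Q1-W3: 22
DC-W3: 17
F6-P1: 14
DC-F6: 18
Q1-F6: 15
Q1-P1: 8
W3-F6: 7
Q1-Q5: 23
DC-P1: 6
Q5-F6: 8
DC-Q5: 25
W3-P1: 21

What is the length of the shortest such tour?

There are 60 distinct closed tours to check (reversals are equivalent).
DC→Q1→Q5→W3→F6→P1→DC: 14+23+9+7+14+6 = 73
DC→Q1→Q5→W3→P1→F6→DC: 14+23+9+21+14+18 = 99
DC→Q1→Q5→F6→W3→P1→DC: 14+23+8+7+21+6 = 79
DC→Q1→Q5→F6→P1→W3→DC: 14+23+8+14+21+17 = 97
DC→Q1→Q5→P1→W3→F6→DC: 14+23+22+21+7+18 = 105
DC→Q1→Q5→P1→F6→W3→DC: 14+23+22+14+7+17 = 97
DC→Q1→W3→Q5→F6→P1→DC: 14+22+9+8+14+6 = 73
DC→Q1→W3→Q5→P1→F6→DC: 14+22+9+22+14+18 = 99
DC→Q1→W3→F6→Q5→P1→DC: 14+22+7+8+22+6 = 79
DC→Q1→W3→F6→P1→Q5→DC: 14+22+7+14+22+25 = 104
DC→Q1→W3→P1→Q5→F6→DC: 14+22+21+22+8+18 = 105
DC→Q1→W3→P1→F6→Q5→DC: 14+22+21+14+8+25 = 104
DC→Q1→F6→Q5→W3→P1→DC: 14+15+8+9+21+6 = 73
DC→Q1→F6→Q5→P1→W3→DC: 14+15+8+22+21+17 = 97
… (46 more)
DC→W3→Q5→F6→Q1→P1→DC: 17+9+8+15+8+6 = 63  ← best
The minimum is 63.
One optimal route: DC → W3 → Q5 → F6 → Q1 → P1 → DC (or its reverse).

Shortest round trip = 63 miles.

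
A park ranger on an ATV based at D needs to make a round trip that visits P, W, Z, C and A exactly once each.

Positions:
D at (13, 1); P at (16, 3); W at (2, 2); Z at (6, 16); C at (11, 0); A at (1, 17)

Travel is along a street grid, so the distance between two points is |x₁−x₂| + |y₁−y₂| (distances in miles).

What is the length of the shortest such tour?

Minimum total distance: 64 miles.

With 5 stops there are 5!/2 = 60 distinct round trips (a route and its reverse cost the same).
D-P-W-Z-C-A-D: 5+15+18+21+27+28 = 114
D-P-W-Z-A-C-D: 5+15+18+6+27+3 = 74
D-P-W-C-Z-A-D: 5+15+11+21+6+28 = 86
D-P-W-C-A-Z-D: 5+15+11+27+6+22 = 86
D-P-W-A-Z-C-D: 5+15+16+6+21+3 = 66
D-P-W-A-C-Z-D: 5+15+16+27+21+22 = 106
D-P-Z-W-C-A-D: 5+23+18+11+27+28 = 112
D-P-Z-W-A-C-D: 5+23+18+16+27+3 = 92
D-P-Z-C-W-A-D: 5+23+21+11+16+28 = 104
D-P-Z-C-A-W-D: 5+23+21+27+16+12 = 104
D-P-Z-A-W-C-D: 5+23+6+16+11+3 = 64
D-P-Z-A-C-W-D: 5+23+6+27+11+12 = 84
D-P-C-W-Z-A-D: 5+8+11+18+6+28 = 76
D-P-C-W-A-Z-D: 5+8+11+16+6+22 = 68
… (46 more)
The minimum is 64.
One optimal route: D → P → Z → A → W → C → D (or its reverse).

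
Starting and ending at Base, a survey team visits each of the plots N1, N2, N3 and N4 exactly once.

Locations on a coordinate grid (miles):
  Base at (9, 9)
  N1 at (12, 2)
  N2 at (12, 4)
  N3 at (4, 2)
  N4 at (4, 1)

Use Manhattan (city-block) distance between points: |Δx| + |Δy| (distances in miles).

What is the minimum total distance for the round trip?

With 4 stops there are 4!/2 = 12 distinct round trips (a route and its reverse cost the same).
Base - N1 - N2 - N3 - N4 - Base: 10+2+10+1+13 = 36
Base - N1 - N2 - N4 - N3 - Base: 10+2+11+1+12 = 36
Base - N1 - N3 - N2 - N4 - Base: 10+8+10+11+13 = 52
Base - N1 - N3 - N4 - N2 - Base: 10+8+1+11+8 = 38
Base - N1 - N4 - N2 - N3 - Base: 10+9+11+10+12 = 52
Base - N1 - N4 - N3 - N2 - Base: 10+9+1+10+8 = 38
Base - N2 - N1 - N3 - N4 - Base: 8+2+8+1+13 = 32
Base - N2 - N1 - N4 - N3 - Base: 8+2+9+1+12 = 32
Base - N2 - N3 - N1 - N4 - Base: 8+10+8+9+13 = 48
Base - N2 - N4 - N1 - N3 - Base: 8+11+9+8+12 = 48
Base - N3 - N1 - N2 - N4 - Base: 12+8+2+11+13 = 46
Base - N3 - N2 - N1 - N4 - Base: 12+10+2+9+13 = 46
The minimum is 32.
One optimal route: Base → N2 → N1 → N3 → N4 → Base (or its reverse).

32 miles — the shortest possible round trip.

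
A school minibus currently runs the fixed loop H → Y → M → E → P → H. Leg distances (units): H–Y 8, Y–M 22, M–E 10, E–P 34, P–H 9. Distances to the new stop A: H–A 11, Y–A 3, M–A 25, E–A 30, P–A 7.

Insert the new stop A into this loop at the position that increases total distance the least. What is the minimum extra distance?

Insertion cost between consecutive stops i–j is d(i,A) + d(A,j) − d(i,j):
  between H and Y: 11 + 3 − 8 = 6
  between Y and M: 3 + 25 − 22 = 6
  between M and E: 25 + 30 − 10 = 45
  between E and P: 30 + 7 − 34 = 3
  between P and H: 7 + 11 − 9 = 9
Cheapest insertion is between E and P, adding 3.
New total = 83 + 3 = 86.

+3 — insert A between E and P.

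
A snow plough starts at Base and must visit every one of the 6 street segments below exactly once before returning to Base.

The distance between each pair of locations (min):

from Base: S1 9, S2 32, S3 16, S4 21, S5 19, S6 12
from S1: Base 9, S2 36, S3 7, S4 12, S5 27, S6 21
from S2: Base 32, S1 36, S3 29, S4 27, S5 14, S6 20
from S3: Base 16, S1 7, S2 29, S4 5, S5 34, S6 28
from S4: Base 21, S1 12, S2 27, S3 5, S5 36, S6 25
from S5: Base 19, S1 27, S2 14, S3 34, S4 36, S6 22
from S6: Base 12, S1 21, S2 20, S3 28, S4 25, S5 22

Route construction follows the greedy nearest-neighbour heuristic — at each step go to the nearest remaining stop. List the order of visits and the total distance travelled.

Nearest-neighbour total = 99 min; route Base → S1 → S3 → S4 → S6 → S2 → S5 → Base.

From Base: distances to unvisited — S1=9, S6=12, S3=16, S5=19, S4=21, S2=32. Nearest is S1 (9).
From S1: distances to unvisited — S3=7, S4=12, S6=21, S5=27, S2=36. Nearest is S3 (7).
From S3: distances to unvisited — S4=5, S6=28, S2=29, S5=34. Nearest is S4 (5).
From S4: distances to unvisited — S6=25, S2=27, S5=36. Nearest is S6 (25).
From S6: distances to unvisited — S2=20, S5=22. Nearest is S2 (20).
From S2: distances to unvisited — S5=14. Nearest is S5 (14).
Return S5→Base: 19.
Total = 9 + 7 + 5 + 25 + 20 + 14 + 19 = 99.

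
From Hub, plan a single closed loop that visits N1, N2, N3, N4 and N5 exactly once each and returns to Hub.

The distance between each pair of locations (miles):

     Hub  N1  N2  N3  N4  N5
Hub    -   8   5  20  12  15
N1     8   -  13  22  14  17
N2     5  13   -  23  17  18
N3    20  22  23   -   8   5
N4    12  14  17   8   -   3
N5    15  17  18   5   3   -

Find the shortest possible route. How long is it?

58 miles — the shortest possible round trip.

With 5 stops there are 5!/2 = 60 distinct round trips (a route and its reverse cost the same).
Hub-N1-N2-N3-N4-N5-Hub: 8+13+23+8+3+15 = 70
Hub-N1-N2-N3-N5-N4-Hub: 8+13+23+5+3+12 = 64
Hub-N1-N2-N4-N3-N5-Hub: 8+13+17+8+5+15 = 66
Hub-N1-N2-N4-N5-N3-Hub: 8+13+17+3+5+20 = 66
Hub-N1-N2-N5-N3-N4-Hub: 8+13+18+5+8+12 = 64
Hub-N1-N2-N5-N4-N3-Hub: 8+13+18+3+8+20 = 70
Hub-N1-N3-N2-N4-N5-Hub: 8+22+23+17+3+15 = 88
Hub-N1-N3-N2-N5-N4-Hub: 8+22+23+18+3+12 = 86
Hub-N1-N3-N4-N2-N5-Hub: 8+22+8+17+18+15 = 88
Hub-N1-N3-N4-N5-N2-Hub: 8+22+8+3+18+5 = 64
Hub-N1-N3-N5-N2-N4-Hub: 8+22+5+18+17+12 = 82
Hub-N1-N3-N5-N4-N2-Hub: 8+22+5+3+17+5 = 60
Hub-N1-N4-N2-N3-N5-Hub: 8+14+17+23+5+15 = 82
Hub-N1-N4-N2-N5-N3-Hub: 8+14+17+18+5+20 = 82
… (46 more)
Hub-N1-N4-N3-N5-N2-Hub: 8+14+8+5+18+5 = 58  ← best
The minimum is 58.
One optimal route: Hub → N1 → N4 → N3 → N5 → N2 → Hub (or its reverse).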